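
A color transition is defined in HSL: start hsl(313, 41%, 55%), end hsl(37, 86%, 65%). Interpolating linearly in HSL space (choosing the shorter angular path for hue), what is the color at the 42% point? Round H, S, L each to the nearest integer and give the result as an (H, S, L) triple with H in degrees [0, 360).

Hue: 37 − 313 = -276°, but |-276| > 180 so the shorter arc goes the other way: Δh = -276 + 360 = 84°.
H = 313 + 0.42 × (84) = 348.28 → 348°
S = 41 + 0.42 × (86 − 41) = 59.9 → 60%
L = 55 + 0.42 × (65 − 55) = 59.2 → 59%

(348, 60, 59)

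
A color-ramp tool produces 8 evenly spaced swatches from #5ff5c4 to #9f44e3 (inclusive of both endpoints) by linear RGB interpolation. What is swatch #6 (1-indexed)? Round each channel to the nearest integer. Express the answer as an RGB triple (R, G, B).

With 8 swatches and endpoints inclusive, swatch 6 sits at t = (6 − 1)/(8 − 1) = 5/7 ≈ 0.7143.
#5ff5c4 → (95, 245, 196); #9f44e3 → (159, 68, 227).
R = 95 + 0.7143 × (159 − 95) = 140.715 → 141
G = 245 + 0.7143 × (68 − 245) = 118.569 → 119
B = 196 + 0.7143 × (227 − 196) = 218.143 → 218

(141, 119, 218)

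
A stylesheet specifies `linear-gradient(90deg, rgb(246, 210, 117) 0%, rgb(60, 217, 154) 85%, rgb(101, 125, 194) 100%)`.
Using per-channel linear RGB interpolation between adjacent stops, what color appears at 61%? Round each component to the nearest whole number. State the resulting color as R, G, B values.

61% lies between the 0% and 85% stops, so the local fraction is t = (61 − 0)/(85 − 0) = 61/85 ≈ 0.7176.
R = 246 + 0.7176 × (60 − 246) = 112.526 → 113
G = 210 + 0.7176 × (217 − 210) = 215.023 → 215
B = 117 + 0.7176 × (154 − 117) = 143.551 → 144

(113, 215, 144)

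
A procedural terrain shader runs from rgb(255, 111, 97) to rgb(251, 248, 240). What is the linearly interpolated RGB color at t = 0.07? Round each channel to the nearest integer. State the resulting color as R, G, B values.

(255, 121, 107)

R = 255 + 0.07 × (251 − 255) = 255 + 0.07 × -4 = 254.72 → 255
G = 111 + 0.07 × (248 − 111) = 111 + 0.07 × 137 = 120.59 → 121
B = 97 + 0.07 × (240 − 97) = 97 + 0.07 × 143 = 107.01 → 107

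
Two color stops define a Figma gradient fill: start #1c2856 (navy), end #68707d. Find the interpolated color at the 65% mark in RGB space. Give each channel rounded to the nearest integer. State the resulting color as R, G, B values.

#1c2856 → (28, 40, 86); #68707d → (104, 112, 125).
65% corresponds to t = 0.65.
R = 28 + 0.65 × (104 − 28) = 28 + 0.65 × 76 = 77.4 → 77
G = 40 + 0.65 × (112 − 40) = 40 + 0.65 × 72 = 86.8 → 87
B = 86 + 0.65 × (125 − 86) = 86 + 0.65 × 39 = 111.35 → 111

(77, 87, 111)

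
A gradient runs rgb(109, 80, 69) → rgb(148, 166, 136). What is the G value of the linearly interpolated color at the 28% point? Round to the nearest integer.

104

G = 80 + 0.28 × (166 − 80) = 104.08 → 104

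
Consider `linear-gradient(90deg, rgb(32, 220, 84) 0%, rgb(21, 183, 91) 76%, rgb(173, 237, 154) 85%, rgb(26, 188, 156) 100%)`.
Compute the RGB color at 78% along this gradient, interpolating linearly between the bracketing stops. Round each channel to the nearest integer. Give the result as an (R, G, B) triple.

78% lies between the 76% and 85% stops, so the local fraction is t = (78 − 76)/(85 − 76) = 2/9 ≈ 0.2222.
R = 21 + 0.2222 × (173 − 21) = 54.774 → 55
G = 183 + 0.2222 × (237 − 183) = 194.999 → 195
B = 91 + 0.2222 × (154 − 91) = 104.999 → 105

(55, 195, 105)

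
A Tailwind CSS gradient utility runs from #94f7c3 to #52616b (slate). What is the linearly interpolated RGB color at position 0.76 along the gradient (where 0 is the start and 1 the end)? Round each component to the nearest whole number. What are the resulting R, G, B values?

(98, 133, 128)

#94f7c3 → (148, 247, 195); #52616b → (82, 97, 107).
R = 148 + 0.76 × (82 − 148) = 148 + 0.76 × -66 = 97.84 → 98
G = 247 + 0.76 × (97 − 247) = 247 + 0.76 × -150 = 133 → 133
B = 195 + 0.76 × (107 − 195) = 195 + 0.76 × -88 = 128.12 → 128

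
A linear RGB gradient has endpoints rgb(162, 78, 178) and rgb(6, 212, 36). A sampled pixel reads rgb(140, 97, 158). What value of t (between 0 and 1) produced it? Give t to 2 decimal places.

0.14

Invert the lerp on the R channel (largest span, 156): t = (140 − 162) / (6 − 162) = -22/-156 = 0.14103.
Check on G: (97 − 78)/(212 − 78) = 0.1418 ✓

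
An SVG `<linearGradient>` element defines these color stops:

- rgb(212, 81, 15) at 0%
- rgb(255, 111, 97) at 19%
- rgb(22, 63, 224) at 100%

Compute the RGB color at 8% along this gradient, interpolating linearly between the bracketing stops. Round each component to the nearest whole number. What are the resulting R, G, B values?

8% lies between the 0% and 19% stops, so the local fraction is t = (8 − 0)/(19 − 0) = 8/19 ≈ 0.4211.
R = 212 + 0.4211 × (255 − 212) = 230.107 → 230
G = 81 + 0.4211 × (111 − 81) = 93.633 → 94
B = 15 + 0.4211 × (97 − 15) = 49.53 → 50

(230, 94, 50)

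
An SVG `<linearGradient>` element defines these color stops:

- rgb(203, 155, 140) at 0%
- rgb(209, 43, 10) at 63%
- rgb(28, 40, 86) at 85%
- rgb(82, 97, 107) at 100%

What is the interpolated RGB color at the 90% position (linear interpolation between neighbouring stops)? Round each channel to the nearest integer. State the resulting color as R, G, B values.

(46, 59, 93)

90% lies between the 85% and 100% stops, so the local fraction is t = (90 − 85)/(100 − 85) = 5/15 ≈ 0.3333.
R = 28 + 0.3333 × (82 − 28) = 45.998 → 46
G = 40 + 0.3333 × (97 − 40) = 58.998 → 59
B = 86 + 0.3333 × (107 − 86) = 92.999 → 93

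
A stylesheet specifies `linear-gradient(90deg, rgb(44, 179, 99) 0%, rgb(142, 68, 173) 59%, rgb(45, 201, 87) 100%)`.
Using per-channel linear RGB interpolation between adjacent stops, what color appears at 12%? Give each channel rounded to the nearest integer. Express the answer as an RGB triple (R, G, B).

(64, 156, 114)

12% lies between the 0% and 59% stops, so the local fraction is t = (12 − 0)/(59 − 0) = 12/59 ≈ 0.2034.
R = 44 + 0.2034 × (142 − 44) = 63.933 → 64
G = 179 + 0.2034 × (68 − 179) = 156.423 → 156
B = 99 + 0.2034 × (173 − 99) = 114.052 → 114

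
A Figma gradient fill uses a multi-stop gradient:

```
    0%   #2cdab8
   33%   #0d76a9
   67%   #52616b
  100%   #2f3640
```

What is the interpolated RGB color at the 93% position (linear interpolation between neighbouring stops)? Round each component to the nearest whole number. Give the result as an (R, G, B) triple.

(54, 63, 73)

93% lies between the 67% and 100% stops, so the local fraction is t = (93 − 67)/(100 − 67) = 26/33 ≈ 0.7879.
#52616b → (82, 97, 107); #2f3640 → (47, 54, 64).
R = 82 + 0.7879 × (47 − 82) = 54.423 → 54
G = 97 + 0.7879 × (54 − 97) = 63.12 → 63
B = 107 + 0.7879 × (64 − 107) = 73.12 → 73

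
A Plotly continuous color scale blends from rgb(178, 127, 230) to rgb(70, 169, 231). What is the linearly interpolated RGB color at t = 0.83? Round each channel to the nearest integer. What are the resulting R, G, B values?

(88, 162, 231)

R = 178 + 0.83 × (70 − 178) = 178 + 0.83 × -108 = 88.36 → 88
G = 127 + 0.83 × (169 − 127) = 127 + 0.83 × 42 = 161.86 → 162
B = 230 + 0.83 × (231 − 230) = 230 + 0.83 × 1 = 230.83 → 231
So the blended color is (88, 162, 231), about #58a2e7.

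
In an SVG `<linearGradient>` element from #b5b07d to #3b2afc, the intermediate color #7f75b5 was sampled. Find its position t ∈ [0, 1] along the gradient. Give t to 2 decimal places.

0.44

Invert the lerp on the G channel (largest span, 134): t = (117 − 176) / (42 − 176) = -59/-134 = 0.4403.
Check on R: (127 − 181)/(59 − 181) = 0.4426 ✓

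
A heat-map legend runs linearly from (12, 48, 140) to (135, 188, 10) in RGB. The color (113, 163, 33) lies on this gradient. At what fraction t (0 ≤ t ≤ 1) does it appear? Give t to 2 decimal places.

0.82

Invert the lerp on the G channel (largest span, 140): t = (163 − 48) / (188 − 48) = 115/140 = 0.82143.
Check on R: (113 − 12)/(135 − 12) = 0.8211 ✓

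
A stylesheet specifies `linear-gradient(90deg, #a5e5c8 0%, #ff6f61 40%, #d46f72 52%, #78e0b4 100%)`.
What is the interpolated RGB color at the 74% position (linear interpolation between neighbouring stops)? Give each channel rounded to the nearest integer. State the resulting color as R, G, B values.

(170, 163, 144)

74% lies between the 52% and 100% stops, so the local fraction is t = (74 − 52)/(100 − 52) = 22/48 ≈ 0.4583.
#d46f72 → (212, 111, 114); #78e0b4 → (120, 224, 180).
R = 212 + 0.4583 × (120 − 212) = 169.836 → 170
G = 111 + 0.4583 × (224 − 111) = 162.788 → 163
B = 114 + 0.4583 × (180 − 114) = 144.248 → 144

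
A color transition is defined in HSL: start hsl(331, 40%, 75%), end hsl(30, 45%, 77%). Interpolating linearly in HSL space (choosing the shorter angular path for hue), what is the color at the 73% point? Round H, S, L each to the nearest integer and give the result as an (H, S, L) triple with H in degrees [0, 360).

Hue: 30 − 331 = -301°, but |-301| > 180 so the shorter arc goes the other way: Δh = -301 + 360 = 59°.
H = 331 + 0.73 × (59) = 374.07 → 374 → 374 mod 360 = 14°
S = 40 + 0.73 × (45 − 40) = 43.65 → 44%
L = 75 + 0.73 × (77 − 75) = 76.46 → 76%

(14, 44, 76)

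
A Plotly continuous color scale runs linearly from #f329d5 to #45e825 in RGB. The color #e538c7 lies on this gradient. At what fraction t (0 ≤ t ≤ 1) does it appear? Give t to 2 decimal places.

0.08

Invert the lerp on the G channel (largest span, 191): t = (56 − 41) / (232 − 41) = 15/191 = 0.078534.
Check on R: (229 − 243)/(69 − 243) = 0.08046 ✓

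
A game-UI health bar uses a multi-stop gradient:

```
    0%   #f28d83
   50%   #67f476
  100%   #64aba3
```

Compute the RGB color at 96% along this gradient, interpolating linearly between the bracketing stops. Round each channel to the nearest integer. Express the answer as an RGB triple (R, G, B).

96% lies between the 50% and 100% stops, so the local fraction is t = (96 − 50)/(100 − 50) = 46/50 ≈ 0.92.
#67f476 → (103, 244, 118); #64aba3 → (100, 171, 163).
R = 103 + 0.92 × (100 − 103) = 100.24 → 100
G = 244 + 0.92 × (171 − 244) = 176.84 → 177
B = 118 + 0.92 × (163 − 118) = 159.4 → 159

(100, 177, 159)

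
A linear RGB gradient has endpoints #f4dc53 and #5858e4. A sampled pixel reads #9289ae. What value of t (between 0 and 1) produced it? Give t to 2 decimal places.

0.63

Invert the lerp on the R channel (largest span, 156): t = (146 − 244) / (88 − 244) = -98/-156 = 0.62821.
Check on G: (137 − 220)/(88 − 220) = 0.6288 ✓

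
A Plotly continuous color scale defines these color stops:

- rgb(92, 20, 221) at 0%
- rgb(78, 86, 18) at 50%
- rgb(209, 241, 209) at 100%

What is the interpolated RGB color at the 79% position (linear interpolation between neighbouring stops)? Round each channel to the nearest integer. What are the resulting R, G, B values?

(154, 176, 129)

79% lies between the 50% and 100% stops, so the local fraction is t = (79 − 50)/(100 − 50) = 29/50 ≈ 0.58.
R = 78 + 0.58 × (209 − 78) = 153.98 → 154
G = 86 + 0.58 × (241 − 86) = 175.9 → 176
B = 18 + 0.58 × (209 − 18) = 128.78 → 129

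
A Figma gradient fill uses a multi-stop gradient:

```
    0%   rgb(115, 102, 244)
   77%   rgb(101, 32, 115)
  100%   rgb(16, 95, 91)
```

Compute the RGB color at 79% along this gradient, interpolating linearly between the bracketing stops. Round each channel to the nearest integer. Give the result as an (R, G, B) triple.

(94, 37, 113)

79% lies between the 77% and 100% stops, so the local fraction is t = (79 − 77)/(100 − 77) = 2/23 ≈ 0.087.
R = 101 + 0.087 × (16 − 101) = 93.605 → 94
G = 32 + 0.087 × (95 − 32) = 37.481 → 37
B = 115 + 0.087 × (91 − 115) = 112.912 → 113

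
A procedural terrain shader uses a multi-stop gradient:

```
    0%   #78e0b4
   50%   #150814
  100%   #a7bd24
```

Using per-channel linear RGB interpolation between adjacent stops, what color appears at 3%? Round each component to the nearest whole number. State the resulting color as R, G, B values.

3% lies between the 0% and 50% stops, so the local fraction is t = (3 − 0)/(50 − 0) = 3/50 ≈ 0.06.
#78e0b4 → (120, 224, 180); #150814 → (21, 8, 20).
R = 120 + 0.06 × (21 − 120) = 114.06 → 114
G = 224 + 0.06 × (8 − 224) = 211.04 → 211
B = 180 + 0.06 × (20 − 180) = 170.4 → 170

(114, 211, 170)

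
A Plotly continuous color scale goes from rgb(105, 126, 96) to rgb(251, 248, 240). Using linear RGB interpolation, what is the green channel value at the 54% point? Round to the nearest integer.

192

G = 126 + 0.54 × (248 − 126) = 191.88 → 192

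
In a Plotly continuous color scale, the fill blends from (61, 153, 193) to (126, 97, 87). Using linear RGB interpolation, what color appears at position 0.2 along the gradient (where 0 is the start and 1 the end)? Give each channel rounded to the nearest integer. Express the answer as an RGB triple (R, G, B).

(74, 142, 172)

R = 61 + 0.2 × (126 − 61) = 61 + 0.2 × 65 = 74 → 74
G = 153 + 0.2 × (97 − 153) = 153 + 0.2 × -56 = 141.8 → 142
B = 193 + 0.2 × (87 − 193) = 193 + 0.2 × -106 = 171.8 → 172
So the blended color is (74, 142, 172), about #4a8eac.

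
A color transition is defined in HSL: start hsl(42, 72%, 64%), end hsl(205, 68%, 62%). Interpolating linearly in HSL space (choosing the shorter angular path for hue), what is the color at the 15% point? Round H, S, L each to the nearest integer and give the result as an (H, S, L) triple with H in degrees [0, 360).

Hue arc: Δh = 205 − 42 = 163° (|Δh| ≤ 180, already the shorter path).
H = 42 + 0.15 × (163) = 66.45 → 66°
S = 72 + 0.15 × (68 − 72) = 71.4 → 71%
L = 64 + 0.15 × (62 − 64) = 63.7 → 64%

(66, 71, 64)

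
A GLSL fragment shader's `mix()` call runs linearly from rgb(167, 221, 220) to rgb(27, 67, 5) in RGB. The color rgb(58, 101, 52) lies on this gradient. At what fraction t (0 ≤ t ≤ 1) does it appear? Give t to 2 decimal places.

Invert the lerp on the B channel (largest span, 215): t = (52 − 220) / (5 − 220) = -168/-215 = 0.7814.
Check on R: (58 − 167)/(27 − 167) = 0.7786 ✓

0.78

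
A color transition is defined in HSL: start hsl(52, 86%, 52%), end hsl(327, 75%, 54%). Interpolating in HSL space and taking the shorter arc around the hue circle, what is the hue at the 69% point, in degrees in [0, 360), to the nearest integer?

Hue: 327 − 52 = 275°, but |275| > 180 so the shorter arc goes the other way: Δh = 275 − 360 = -85°.
H = 52 + 0.69 × (-85) = -6.65 → -7 → -7 mod 360 = 353°

353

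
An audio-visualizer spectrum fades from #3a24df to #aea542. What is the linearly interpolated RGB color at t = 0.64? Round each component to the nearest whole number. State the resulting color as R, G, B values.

(132, 119, 123)

#3a24df → (58, 36, 223); #aea542 → (174, 165, 66).
R = 58 + 0.64 × (174 − 58) = 58 + 0.64 × 116 = 132.24 → 132
G = 36 + 0.64 × (165 − 36) = 36 + 0.64 × 129 = 118.56 → 119
B = 223 + 0.64 × (66 − 223) = 223 + 0.64 × -157 = 122.52 → 123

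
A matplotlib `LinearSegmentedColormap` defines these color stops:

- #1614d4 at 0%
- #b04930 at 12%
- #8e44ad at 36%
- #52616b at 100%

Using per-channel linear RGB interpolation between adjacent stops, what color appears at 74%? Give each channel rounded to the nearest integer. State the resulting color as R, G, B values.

74% lies between the 36% and 100% stops, so the local fraction is t = (74 − 36)/(100 − 36) = 38/64 ≈ 0.5938.
#8e44ad → (142, 68, 173); #52616b → (82, 97, 107).
R = 142 + 0.5938 × (82 − 142) = 106.372 → 106
G = 68 + 0.5938 × (97 − 68) = 85.22 → 85
B = 173 + 0.5938 × (107 − 173) = 133.809 → 134

(106, 85, 134)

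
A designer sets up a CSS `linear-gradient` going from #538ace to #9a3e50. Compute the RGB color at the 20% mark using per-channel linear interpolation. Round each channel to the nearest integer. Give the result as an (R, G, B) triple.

#538ace → (83, 138, 206); #9a3e50 → (154, 62, 80).
20% corresponds to t = 0.2.
R = 83 + 0.2 × (154 − 83) = 83 + 0.2 × 71 = 97.2 → 97
G = 138 + 0.2 × (62 − 138) = 138 + 0.2 × -76 = 122.8 → 123
B = 206 + 0.2 × (80 − 206) = 206 + 0.2 × -126 = 180.8 → 181
So the blended color is (97, 123, 181), about #617bb5.

(97, 123, 181)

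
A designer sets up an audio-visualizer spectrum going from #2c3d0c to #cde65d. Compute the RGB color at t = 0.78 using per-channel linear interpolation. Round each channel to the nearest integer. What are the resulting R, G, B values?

(170, 193, 75)

#2c3d0c → (44, 61, 12); #cde65d → (205, 230, 93).
R = 44 + 0.78 × (205 − 44) = 44 + 0.78 × 161 = 169.58 → 170
G = 61 + 0.78 × (230 − 61) = 61 + 0.78 × 169 = 192.82 → 193
B = 12 + 0.78 × (93 − 12) = 12 + 0.78 × 81 = 75.18 → 75
So the blended color is (170, 193, 75), about #aac14b.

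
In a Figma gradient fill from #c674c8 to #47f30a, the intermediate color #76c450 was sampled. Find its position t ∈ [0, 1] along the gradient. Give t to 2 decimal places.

Invert the lerp on the B channel (largest span, 190): t = (80 − 200) / (10 − 200) = -120/-190 = 0.63158.
Check on R: (118 − 198)/(71 − 198) = 0.6299 ✓

0.63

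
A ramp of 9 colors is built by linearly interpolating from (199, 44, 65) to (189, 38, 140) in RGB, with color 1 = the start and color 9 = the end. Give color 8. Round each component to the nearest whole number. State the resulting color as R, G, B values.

With 9 swatches and endpoints inclusive, swatch 8 sits at t = (8 − 1)/(9 − 1) = 7/8 ≈ 0.875.
R = 199 + 0.875 × (189 − 199) = 190.25 → 190
G = 44 + 0.875 × (38 − 44) = 38.75 → 39
B = 65 + 0.875 × (140 − 65) = 130.625 → 131

(190, 39, 131)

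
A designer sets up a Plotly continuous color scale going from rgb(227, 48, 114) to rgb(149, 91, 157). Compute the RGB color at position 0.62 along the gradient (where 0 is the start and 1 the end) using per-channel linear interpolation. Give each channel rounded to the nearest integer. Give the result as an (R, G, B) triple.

(179, 75, 141)

R = 227 + 0.62 × (149 − 227) = 227 + 0.62 × -78 = 178.64 → 179
G = 48 + 0.62 × (91 − 48) = 48 + 0.62 × 43 = 74.66 → 75
B = 114 + 0.62 × (157 − 114) = 114 + 0.62 × 43 = 140.66 → 141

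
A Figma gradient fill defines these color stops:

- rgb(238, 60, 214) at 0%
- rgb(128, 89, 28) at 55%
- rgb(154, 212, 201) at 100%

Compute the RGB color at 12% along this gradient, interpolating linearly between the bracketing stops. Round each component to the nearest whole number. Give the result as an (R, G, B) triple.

(214, 66, 173)

12% lies between the 0% and 55% stops, so the local fraction is t = (12 − 0)/(55 − 0) = 12/55 ≈ 0.2182.
R = 238 + 0.2182 × (128 − 238) = 213.998 → 214
G = 60 + 0.2182 × (89 − 60) = 66.328 → 66
B = 214 + 0.2182 × (28 − 214) = 173.415 → 173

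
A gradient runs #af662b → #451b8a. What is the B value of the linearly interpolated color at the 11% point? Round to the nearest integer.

B₁ = 43 (from #af662b), B₂ = 138 (from #451b8a).
B = 43 + 0.11 × (138 − 43) = 53.45 → 53

53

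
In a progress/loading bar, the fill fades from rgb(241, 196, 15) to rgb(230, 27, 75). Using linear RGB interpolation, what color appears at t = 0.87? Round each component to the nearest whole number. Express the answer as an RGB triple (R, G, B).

(231, 49, 67)

R = 241 + 0.87 × (230 − 241) = 241 + 0.87 × -11 = 231.43 → 231
G = 196 + 0.87 × (27 − 196) = 196 + 0.87 × -169 = 48.97 → 49
B = 15 + 0.87 × (75 − 15) = 15 + 0.87 × 60 = 67.2 → 67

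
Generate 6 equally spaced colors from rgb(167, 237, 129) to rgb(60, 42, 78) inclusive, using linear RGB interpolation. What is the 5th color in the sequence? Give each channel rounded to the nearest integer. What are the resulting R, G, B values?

(81, 81, 88)

With 6 swatches and endpoints inclusive, swatch 5 sits at t = (5 − 1)/(6 − 1) = 4/5 ≈ 0.8.
R = 167 + 0.8 × (60 − 167) = 81.4 → 81
G = 237 + 0.8 × (42 − 237) = 81 → 81
B = 129 + 0.8 × (78 − 129) = 88.2 → 88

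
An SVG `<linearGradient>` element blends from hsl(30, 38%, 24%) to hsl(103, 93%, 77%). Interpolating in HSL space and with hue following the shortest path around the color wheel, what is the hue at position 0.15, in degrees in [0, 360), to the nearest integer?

Hue arc: Δh = 103 − 30 = 73° (|Δh| ≤ 180, already the shorter path).
H = 30 + 0.15 × (73) = 40.95 → 41°

41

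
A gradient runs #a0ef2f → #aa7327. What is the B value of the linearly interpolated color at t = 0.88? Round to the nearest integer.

B₁ = 47 (from #a0ef2f), B₂ = 39 (from #aa7327).
B = 47 + 0.88 × (39 − 47) = 39.96 → 40

40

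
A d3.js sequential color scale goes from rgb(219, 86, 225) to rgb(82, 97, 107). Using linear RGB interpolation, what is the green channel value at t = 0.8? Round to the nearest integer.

95

G = 86 + 0.8 × (97 − 86) = 94.8 → 95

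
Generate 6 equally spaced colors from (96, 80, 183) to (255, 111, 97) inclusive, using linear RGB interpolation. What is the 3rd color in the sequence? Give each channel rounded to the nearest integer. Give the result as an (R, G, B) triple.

(160, 92, 149)

With 6 swatches and endpoints inclusive, swatch 3 sits at t = (3 − 1)/(6 − 1) = 2/5 ≈ 0.4.
R = 96 + 0.4 × (255 − 96) = 159.6 → 160
G = 80 + 0.4 × (111 − 80) = 92.4 → 92
B = 183 + 0.4 × (97 − 183) = 148.6 → 149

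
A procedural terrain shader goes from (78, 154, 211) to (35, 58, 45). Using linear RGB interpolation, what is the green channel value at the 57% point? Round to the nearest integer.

G = 154 + 0.57 × (58 − 154) = 99.28 → 99

99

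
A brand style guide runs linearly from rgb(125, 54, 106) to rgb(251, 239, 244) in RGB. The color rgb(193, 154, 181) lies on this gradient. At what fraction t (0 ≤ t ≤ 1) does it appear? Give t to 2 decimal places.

Invert the lerp on the G channel (largest span, 185): t = (154 − 54) / (239 − 54) = 100/185 = 0.54054.
Check on R: (193 − 125)/(251 − 125) = 0.5397 ✓

0.54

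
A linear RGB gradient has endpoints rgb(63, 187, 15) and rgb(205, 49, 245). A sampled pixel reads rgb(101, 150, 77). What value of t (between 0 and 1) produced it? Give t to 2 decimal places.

Invert the lerp on the B channel (largest span, 230): t = (77 − 15) / (245 − 15) = 62/230 = 0.26957.
Check on R: (101 − 63)/(205 − 63) = 0.2676 ✓

0.27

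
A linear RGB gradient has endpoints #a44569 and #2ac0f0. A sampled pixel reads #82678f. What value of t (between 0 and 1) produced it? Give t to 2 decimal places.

0.28

Invert the lerp on the B channel (largest span, 135): t = (143 − 105) / (240 − 105) = 38/135 = 0.28148.
Check on R: (130 − 164)/(42 − 164) = 0.2787 ✓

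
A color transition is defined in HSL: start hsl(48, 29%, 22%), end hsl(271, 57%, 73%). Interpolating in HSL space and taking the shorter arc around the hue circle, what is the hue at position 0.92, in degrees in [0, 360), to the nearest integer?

Hue: 271 − 48 = 223°, but |223| > 180 so the shorter arc goes the other way: Δh = 223 − 360 = -137°.
H = 48 + 0.92 × (-137) = -78.04 → -78 → -78 mod 360 = 282°

282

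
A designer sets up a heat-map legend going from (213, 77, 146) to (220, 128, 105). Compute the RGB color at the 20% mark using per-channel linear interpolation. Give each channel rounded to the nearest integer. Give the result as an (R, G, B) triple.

(214, 87, 138)

20% corresponds to t = 0.2.
R = 213 + 0.2 × (220 − 213) = 213 + 0.2 × 7 = 214.4 → 214
G = 77 + 0.2 × (128 − 77) = 77 + 0.2 × 51 = 87.2 → 87
B = 146 + 0.2 × (105 − 146) = 146 + 0.2 × -41 = 137.8 → 138
So the blended color is (214, 87, 138), about #d6578a.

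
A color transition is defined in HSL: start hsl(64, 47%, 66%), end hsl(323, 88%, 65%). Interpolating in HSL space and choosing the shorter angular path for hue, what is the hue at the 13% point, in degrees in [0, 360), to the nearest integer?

Hue: 323 − 64 = 259°, but |259| > 180 so the shorter arc goes the other way: Δh = 259 − 360 = -101°.
H = 64 + 0.13 × (-101) = 50.87 → 51°

51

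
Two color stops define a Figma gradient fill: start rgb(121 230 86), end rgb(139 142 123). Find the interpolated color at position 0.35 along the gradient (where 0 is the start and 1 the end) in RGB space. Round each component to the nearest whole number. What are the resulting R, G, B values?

(127, 199, 99)

R = 121 + 0.35 × (139 − 121) = 121 + 0.35 × 18 = 127.3 → 127
G = 230 + 0.35 × (142 − 230) = 230 + 0.35 × -88 = 199.2 → 199
B = 86 + 0.35 × (123 − 86) = 86 + 0.35 × 37 = 98.95 → 99
So the blended color is (127, 199, 99), about #7fc763.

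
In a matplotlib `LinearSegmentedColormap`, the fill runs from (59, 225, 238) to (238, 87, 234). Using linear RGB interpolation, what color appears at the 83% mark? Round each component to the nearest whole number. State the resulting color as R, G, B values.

(208, 110, 235)

83% corresponds to t = 0.83.
R = 59 + 0.83 × (238 − 59) = 59 + 0.83 × 179 = 207.57 → 208
G = 225 + 0.83 × (87 − 225) = 225 + 0.83 × -138 = 110.46 → 110
B = 238 + 0.83 × (234 − 238) = 238 + 0.83 × -4 = 234.68 → 235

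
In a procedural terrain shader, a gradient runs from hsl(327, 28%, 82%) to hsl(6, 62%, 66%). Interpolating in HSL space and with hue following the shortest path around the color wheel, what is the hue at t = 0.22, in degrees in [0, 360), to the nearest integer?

Hue: 6 − 327 = -321°, but |-321| > 180 so the shorter arc goes the other way: Δh = -321 + 360 = 39°.
H = 327 + 0.22 × (39) = 335.58 → 336°

336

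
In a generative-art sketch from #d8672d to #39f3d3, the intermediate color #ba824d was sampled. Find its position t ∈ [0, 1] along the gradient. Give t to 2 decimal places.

Invert the lerp on the B channel (largest span, 166): t = (77 − 45) / (211 − 45) = 32/166 = 0.19277.
Check on R: (186 − 216)/(57 − 216) = 0.1887 ✓

0.19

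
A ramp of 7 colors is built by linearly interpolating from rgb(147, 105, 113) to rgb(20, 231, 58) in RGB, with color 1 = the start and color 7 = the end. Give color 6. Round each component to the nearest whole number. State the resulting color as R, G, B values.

With 7 swatches and endpoints inclusive, swatch 6 sits at t = (6 − 1)/(7 − 1) = 5/6 ≈ 0.8333.
R = 147 + 0.8333 × (20 − 147) = 41.171 → 41
G = 105 + 0.8333 × (231 − 105) = 209.996 → 210
B = 113 + 0.8333 × (58 − 113) = 67.168 → 67

(41, 210, 67)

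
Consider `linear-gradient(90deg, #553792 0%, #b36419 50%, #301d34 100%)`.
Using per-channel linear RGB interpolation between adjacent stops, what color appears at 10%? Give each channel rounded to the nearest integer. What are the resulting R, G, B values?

(104, 64, 122)

10% lies between the 0% and 50% stops, so the local fraction is t = (10 − 0)/(50 − 0) = 10/50 ≈ 0.2.
#553792 → (85, 55, 146); #b36419 → (179, 100, 25).
R = 85 + 0.2 × (179 − 85) = 103.8 → 104
G = 55 + 0.2 × (100 − 55) = 64 → 64
B = 146 + 0.2 × (25 − 146) = 121.8 → 122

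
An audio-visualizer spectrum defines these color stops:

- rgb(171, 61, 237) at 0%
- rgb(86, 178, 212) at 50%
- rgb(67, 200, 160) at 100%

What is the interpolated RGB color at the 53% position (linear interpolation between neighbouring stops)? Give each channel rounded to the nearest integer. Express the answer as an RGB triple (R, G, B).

(85, 179, 209)

53% lies between the 50% and 100% stops, so the local fraction is t = (53 − 50)/(100 − 50) = 3/50 ≈ 0.06.
R = 86 + 0.06 × (67 − 86) = 84.86 → 85
G = 178 + 0.06 × (200 − 178) = 179.32 → 179
B = 212 + 0.06 × (160 − 212) = 208.88 → 209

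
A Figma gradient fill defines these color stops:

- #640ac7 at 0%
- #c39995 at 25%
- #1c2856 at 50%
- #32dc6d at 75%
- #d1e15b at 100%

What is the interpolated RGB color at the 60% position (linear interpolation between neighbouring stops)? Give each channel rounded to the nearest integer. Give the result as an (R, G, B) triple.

(37, 112, 95)

60% lies between the 50% and 75% stops, so the local fraction is t = (60 − 50)/(75 − 50) = 10/25 ≈ 0.4.
#1c2856 → (28, 40, 86); #32dc6d → (50, 220, 109).
R = 28 + 0.4 × (50 − 28) = 36.8 → 37
G = 40 + 0.4 × (220 − 40) = 112 → 112
B = 86 + 0.4 × (109 − 86) = 95.2 → 95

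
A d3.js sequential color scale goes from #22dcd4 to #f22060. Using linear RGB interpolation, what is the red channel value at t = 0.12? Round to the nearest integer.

R₁ = 34 (from #22dcd4), R₂ = 242 (from #f22060).
R = 34 + 0.12 × (242 − 34) = 58.96 → 59

59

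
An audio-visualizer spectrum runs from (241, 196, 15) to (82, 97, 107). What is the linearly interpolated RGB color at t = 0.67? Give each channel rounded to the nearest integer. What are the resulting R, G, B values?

(134, 130, 77)

R = 241 + 0.67 × (82 − 241) = 241 + 0.67 × -159 = 134.47 → 134
G = 196 + 0.67 × (97 − 196) = 196 + 0.67 × -99 = 129.67 → 130
B = 15 + 0.67 × (107 − 15) = 15 + 0.67 × 92 = 76.64 → 77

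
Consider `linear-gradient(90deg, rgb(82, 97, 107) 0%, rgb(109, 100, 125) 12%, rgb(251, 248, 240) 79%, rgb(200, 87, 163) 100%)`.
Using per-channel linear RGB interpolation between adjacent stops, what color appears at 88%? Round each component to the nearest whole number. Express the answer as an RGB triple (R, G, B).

(229, 179, 207)

88% lies between the 79% and 100% stops, so the local fraction is t = (88 − 79)/(100 − 79) = 9/21 ≈ 0.4286.
R = 251 + 0.4286 × (200 − 251) = 229.141 → 229
G = 248 + 0.4286 × (87 − 248) = 178.995 → 179
B = 240 + 0.4286 × (163 − 240) = 206.998 → 207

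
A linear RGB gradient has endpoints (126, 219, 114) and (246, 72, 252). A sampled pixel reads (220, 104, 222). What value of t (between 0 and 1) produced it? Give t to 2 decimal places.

0.78

Invert the lerp on the G channel (largest span, 147): t = (104 − 219) / (72 − 219) = -115/-147 = 0.78231.
Check on R: (220 − 126)/(246 − 126) = 0.7833 ✓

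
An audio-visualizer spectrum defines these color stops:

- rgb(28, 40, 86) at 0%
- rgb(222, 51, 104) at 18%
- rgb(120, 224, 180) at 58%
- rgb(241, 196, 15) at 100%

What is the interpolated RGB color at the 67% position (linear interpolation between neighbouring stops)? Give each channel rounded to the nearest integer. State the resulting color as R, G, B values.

(146, 218, 145)

67% lies between the 58% and 100% stops, so the local fraction is t = (67 − 58)/(100 − 58) = 9/42 ≈ 0.2143.
R = 120 + 0.2143 × (241 − 120) = 145.93 → 146
G = 224 + 0.2143 × (196 − 224) = 218 → 218
B = 180 + 0.2143 × (15 − 180) = 144.641 → 145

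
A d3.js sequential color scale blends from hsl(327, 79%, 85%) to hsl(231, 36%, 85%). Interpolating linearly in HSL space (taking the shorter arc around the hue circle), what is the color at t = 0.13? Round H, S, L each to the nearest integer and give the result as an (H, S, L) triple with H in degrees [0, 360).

(315, 73, 85)

Hue arc: Δh = 231 − 327 = -96° (|Δh| ≤ 180, already the shorter path).
H = 327 + 0.13 × (-96) = 314.52 → 315°
S = 79 + 0.13 × (36 − 79) = 73.41 → 73%
L = 85 + 0.13 × (85 − 85) = 85 → 85%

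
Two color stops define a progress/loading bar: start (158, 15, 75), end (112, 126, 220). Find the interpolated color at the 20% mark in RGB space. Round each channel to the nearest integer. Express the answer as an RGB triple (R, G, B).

(149, 37, 104)

20% corresponds to t = 0.2.
R = 158 + 0.2 × (112 − 158) = 158 + 0.2 × -46 = 148.8 → 149
G = 15 + 0.2 × (126 − 15) = 15 + 0.2 × 111 = 37.2 → 37
B = 75 + 0.2 × (220 − 75) = 75 + 0.2 × 145 = 104 → 104
So the blended color is (149, 37, 104), about #952568.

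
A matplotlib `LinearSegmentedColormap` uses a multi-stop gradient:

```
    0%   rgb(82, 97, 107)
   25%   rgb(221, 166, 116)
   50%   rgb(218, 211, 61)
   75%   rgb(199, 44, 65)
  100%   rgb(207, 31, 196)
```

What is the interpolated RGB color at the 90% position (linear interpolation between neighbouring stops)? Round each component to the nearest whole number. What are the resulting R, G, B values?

90% lies between the 75% and 100% stops, so the local fraction is t = (90 − 75)/(100 − 75) = 15/25 ≈ 0.6.
R = 199 + 0.6 × (207 − 199) = 203.8 → 204
G = 44 + 0.6 × (31 − 44) = 36.2 → 36
B = 65 + 0.6 × (196 − 65) = 143.6 → 144

(204, 36, 144)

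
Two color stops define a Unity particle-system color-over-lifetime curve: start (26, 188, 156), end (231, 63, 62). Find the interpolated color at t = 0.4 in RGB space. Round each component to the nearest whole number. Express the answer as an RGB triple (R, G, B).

(108, 138, 118)

R = 26 + 0.4 × (231 − 26) = 26 + 0.4 × 205 = 108 → 108
G = 188 + 0.4 × (63 − 188) = 188 + 0.4 × -125 = 138 → 138
B = 156 + 0.4 × (62 − 156) = 156 + 0.4 × -94 = 118.4 → 118
So the blended color is (108, 138, 118), about #6c8a76.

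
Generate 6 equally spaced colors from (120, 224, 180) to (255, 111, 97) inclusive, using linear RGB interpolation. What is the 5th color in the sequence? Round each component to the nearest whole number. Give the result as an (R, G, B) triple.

With 6 swatches and endpoints inclusive, swatch 5 sits at t = (5 − 1)/(6 − 1) = 4/5 ≈ 0.8.
R = 120 + 0.8 × (255 − 120) = 228 → 228
G = 224 + 0.8 × (111 − 224) = 133.6 → 134
B = 180 + 0.8 × (97 − 180) = 113.6 → 114

(228, 134, 114)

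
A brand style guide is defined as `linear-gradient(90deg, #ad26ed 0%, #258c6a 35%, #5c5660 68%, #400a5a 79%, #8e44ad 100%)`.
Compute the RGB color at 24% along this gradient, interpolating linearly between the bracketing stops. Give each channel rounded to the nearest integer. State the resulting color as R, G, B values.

24% lies between the 0% and 35% stops, so the local fraction is t = (24 − 0)/(35 − 0) = 24/35 ≈ 0.6857.
#ad26ed → (173, 38, 237); #258c6a → (37, 140, 106).
R = 173 + 0.6857 × (37 − 173) = 79.745 → 80
G = 38 + 0.6857 × (140 − 38) = 107.941 → 108
B = 237 + 0.6857 × (106 − 237) = 147.173 → 147

(80, 108, 147)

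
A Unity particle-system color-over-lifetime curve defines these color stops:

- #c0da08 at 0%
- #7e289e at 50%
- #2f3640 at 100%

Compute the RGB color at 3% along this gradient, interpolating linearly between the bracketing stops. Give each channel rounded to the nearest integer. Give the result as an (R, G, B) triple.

3% lies between the 0% and 50% stops, so the local fraction is t = (3 − 0)/(50 − 0) = 3/50 ≈ 0.06.
#c0da08 → (192, 218, 8); #7e289e → (126, 40, 158).
R = 192 + 0.06 × (126 − 192) = 188.04 → 188
G = 218 + 0.06 × (40 − 218) = 207.32 → 207
B = 8 + 0.06 × (158 − 8) = 17 → 17

(188, 207, 17)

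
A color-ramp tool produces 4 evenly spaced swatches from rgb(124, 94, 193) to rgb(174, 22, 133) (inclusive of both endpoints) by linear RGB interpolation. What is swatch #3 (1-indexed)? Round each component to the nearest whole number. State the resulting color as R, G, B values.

With 4 swatches and endpoints inclusive, swatch 3 sits at t = (3 − 1)/(4 − 1) = 2/3 ≈ 0.6667.
R = 124 + 0.6667 × (174 − 124) = 157.335 → 157
G = 94 + 0.6667 × (22 − 94) = 45.998 → 46
B = 193 + 0.6667 × (133 − 193) = 152.998 → 153

(157, 46, 153)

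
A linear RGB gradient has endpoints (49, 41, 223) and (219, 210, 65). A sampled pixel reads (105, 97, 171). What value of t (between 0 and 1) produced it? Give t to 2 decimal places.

0.33

Invert the lerp on the R channel (largest span, 170): t = (105 − 49) / (219 − 49) = 56/170 = 0.32941.
Check on G: (97 − 41)/(210 − 41) = 0.3314 ✓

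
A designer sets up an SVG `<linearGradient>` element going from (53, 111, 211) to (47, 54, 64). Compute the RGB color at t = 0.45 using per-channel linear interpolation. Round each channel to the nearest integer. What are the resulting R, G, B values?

(50, 85, 145)

R = 53 + 0.45 × (47 − 53) = 53 + 0.45 × -6 = 50.3 → 50
G = 111 + 0.45 × (54 − 111) = 111 + 0.45 × -57 = 85.35 → 85
B = 211 + 0.45 × (64 − 211) = 211 + 0.45 × -147 = 144.85 → 145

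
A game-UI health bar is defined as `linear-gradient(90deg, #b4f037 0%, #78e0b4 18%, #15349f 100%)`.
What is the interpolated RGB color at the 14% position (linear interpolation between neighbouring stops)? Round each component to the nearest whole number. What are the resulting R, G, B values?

(133, 228, 152)

14% lies between the 0% and 18% stops, so the local fraction is t = (14 − 0)/(18 − 0) = 14/18 ≈ 0.7778.
#b4f037 → (180, 240, 55); #78e0b4 → (120, 224, 180).
R = 180 + 0.7778 × (120 − 180) = 133.332 → 133
G = 240 + 0.7778 × (224 − 240) = 227.555 → 228
B = 55 + 0.7778 × (180 − 55) = 152.225 → 152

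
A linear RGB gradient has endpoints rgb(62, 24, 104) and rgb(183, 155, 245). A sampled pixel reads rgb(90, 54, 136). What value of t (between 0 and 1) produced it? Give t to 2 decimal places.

Invert the lerp on the B channel (largest span, 141): t = (136 − 104) / (245 − 104) = 32/141 = 0.22695.
Check on R: (90 − 62)/(183 − 62) = 0.2314 ✓

0.23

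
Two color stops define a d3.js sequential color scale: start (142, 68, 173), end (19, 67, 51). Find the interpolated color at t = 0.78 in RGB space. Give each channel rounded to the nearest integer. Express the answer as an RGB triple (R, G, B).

R = 142 + 0.78 × (19 − 142) = 142 + 0.78 × -123 = 46.06 → 46
G = 68 + 0.78 × (67 − 68) = 68 + 0.78 × -1 = 67.22 → 67
B = 173 + 0.78 × (51 − 173) = 173 + 0.78 × -122 = 77.84 → 78

(46, 67, 78)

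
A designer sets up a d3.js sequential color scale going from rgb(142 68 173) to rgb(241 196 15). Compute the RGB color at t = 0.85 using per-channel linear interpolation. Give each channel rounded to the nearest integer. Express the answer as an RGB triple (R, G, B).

R = 142 + 0.85 × (241 − 142) = 142 + 0.85 × 99 = 226.15 → 226
G = 68 + 0.85 × (196 − 68) = 68 + 0.85 × 128 = 176.8 → 177
B = 173 + 0.85 × (15 − 173) = 173 + 0.85 × -158 = 38.7 → 39

(226, 177, 39)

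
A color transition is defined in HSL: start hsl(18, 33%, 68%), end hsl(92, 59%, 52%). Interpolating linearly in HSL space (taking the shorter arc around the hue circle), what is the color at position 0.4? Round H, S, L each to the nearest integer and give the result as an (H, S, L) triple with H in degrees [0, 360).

(48, 43, 62)

Hue arc: Δh = 92 − 18 = 74° (|Δh| ≤ 180, already the shorter path).
H = 18 + 0.4 × (74) = 47.6 → 48°
S = 33 + 0.4 × (59 − 33) = 43.4 → 43%
L = 68 + 0.4 × (52 − 68) = 61.6 → 62%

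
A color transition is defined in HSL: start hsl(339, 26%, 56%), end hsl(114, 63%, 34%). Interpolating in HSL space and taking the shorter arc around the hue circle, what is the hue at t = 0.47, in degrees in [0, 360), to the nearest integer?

42

Hue: 114 − 339 = -225°, but |-225| > 180 so the shorter arc goes the other way: Δh = -225 + 360 = 135°.
H = 339 + 0.47 × (135) = 402.45 → 402 → 402 mod 360 = 42°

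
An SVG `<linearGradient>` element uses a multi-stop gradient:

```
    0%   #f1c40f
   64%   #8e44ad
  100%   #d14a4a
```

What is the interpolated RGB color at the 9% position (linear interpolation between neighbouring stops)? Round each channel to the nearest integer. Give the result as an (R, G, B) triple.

9% lies between the 0% and 64% stops, so the local fraction is t = (9 − 0)/(64 − 0) = 9/64 ≈ 0.1406.
#f1c40f → (241, 196, 15); #8e44ad → (142, 68, 173).
R = 241 + 0.1406 × (142 − 241) = 227.081 → 227
G = 196 + 0.1406 × (68 − 196) = 178.003 → 178
B = 15 + 0.1406 × (173 − 15) = 37.215 → 37

(227, 178, 37)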